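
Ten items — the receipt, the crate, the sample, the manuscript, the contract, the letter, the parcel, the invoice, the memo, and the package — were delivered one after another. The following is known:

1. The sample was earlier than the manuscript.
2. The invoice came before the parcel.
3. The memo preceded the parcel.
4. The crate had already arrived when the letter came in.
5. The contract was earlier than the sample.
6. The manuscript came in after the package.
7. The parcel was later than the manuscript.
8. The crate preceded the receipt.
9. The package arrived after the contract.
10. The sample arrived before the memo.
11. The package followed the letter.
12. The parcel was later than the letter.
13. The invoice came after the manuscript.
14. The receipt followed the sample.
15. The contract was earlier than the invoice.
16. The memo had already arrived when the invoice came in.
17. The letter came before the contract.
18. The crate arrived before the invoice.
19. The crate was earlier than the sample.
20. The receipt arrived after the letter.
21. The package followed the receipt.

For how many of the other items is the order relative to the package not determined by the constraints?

1

Forced before the package: the contract, the crate, the letter, the receipt, and the sample; forced after the package: the invoice, the manuscript, and the parcel.
That leaves the memo with no forced order relative to the package — 1.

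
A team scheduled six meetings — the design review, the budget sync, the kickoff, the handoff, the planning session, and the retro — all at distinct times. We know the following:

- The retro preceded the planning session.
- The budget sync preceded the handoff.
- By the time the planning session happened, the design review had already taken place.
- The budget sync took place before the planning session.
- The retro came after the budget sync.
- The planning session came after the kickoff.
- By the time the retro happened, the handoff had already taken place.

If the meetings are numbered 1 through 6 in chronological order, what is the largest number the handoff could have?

The handoff must come before the planning session and the retro — 2 meetings forced after it.
Everything else can be placed before the handoff in some valid order, so the handoff can sit as late as position 6 − 2 = 4.

4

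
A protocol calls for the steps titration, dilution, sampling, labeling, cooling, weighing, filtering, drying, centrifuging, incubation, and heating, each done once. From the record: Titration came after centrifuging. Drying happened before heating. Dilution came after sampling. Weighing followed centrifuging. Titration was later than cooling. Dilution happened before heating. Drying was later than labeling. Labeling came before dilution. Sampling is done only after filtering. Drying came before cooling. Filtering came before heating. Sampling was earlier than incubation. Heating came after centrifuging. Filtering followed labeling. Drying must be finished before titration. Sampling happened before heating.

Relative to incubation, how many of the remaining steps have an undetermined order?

Forced before incubation: filtering, labeling, and sampling.
That leaves centrifuging, cooling, dilution, drying, heating, titration, and weighing with no forced order relative to incubation — 7.

7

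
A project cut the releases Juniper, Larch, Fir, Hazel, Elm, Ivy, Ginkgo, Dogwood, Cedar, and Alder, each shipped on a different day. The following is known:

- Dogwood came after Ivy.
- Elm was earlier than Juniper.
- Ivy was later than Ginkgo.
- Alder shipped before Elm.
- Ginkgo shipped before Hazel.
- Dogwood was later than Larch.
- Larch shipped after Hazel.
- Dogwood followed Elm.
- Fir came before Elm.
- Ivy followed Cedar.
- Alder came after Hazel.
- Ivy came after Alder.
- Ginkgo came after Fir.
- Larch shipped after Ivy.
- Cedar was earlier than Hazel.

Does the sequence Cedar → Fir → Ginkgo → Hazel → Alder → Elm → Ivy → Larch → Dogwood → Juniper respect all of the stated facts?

yes

Check each stated constraint against the proposed order — e.g. Ginkgo is ahead of Ivy; Cedar is ahead of Ivy. Every pair is in the required order; nothing is violated.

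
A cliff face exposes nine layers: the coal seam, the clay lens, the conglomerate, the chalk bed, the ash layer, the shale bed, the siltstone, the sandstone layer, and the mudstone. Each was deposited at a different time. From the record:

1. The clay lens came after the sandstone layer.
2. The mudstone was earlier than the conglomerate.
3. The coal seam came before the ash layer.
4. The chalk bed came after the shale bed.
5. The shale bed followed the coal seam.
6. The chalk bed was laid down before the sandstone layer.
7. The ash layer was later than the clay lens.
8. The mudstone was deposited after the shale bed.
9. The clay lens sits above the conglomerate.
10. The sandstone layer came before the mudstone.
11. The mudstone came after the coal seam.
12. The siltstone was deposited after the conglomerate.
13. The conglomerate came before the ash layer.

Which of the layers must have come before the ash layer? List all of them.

the chalk bed, the clay lens, the coal seam, the conglomerate, the mudstone, the sandstone layer, the shale bed

Directly stated before the ash layer: the clay lens, the coal seam, and the conglomerate.
The chalk bed reaches the ash layer via the chalk bed → the sandstone layer → the clay lens → the ash layer.
The mudstone reaches the ash layer via the mudstone → the conglomerate → the ash layer.
The sandstone layer reaches the ash layer via the sandstone layer → the clay lens → the ash layer.
Likewise the shale bed reaches the ash layer by chaining the stated constraints.
No chain forces the siltstone ahead of the ash layer.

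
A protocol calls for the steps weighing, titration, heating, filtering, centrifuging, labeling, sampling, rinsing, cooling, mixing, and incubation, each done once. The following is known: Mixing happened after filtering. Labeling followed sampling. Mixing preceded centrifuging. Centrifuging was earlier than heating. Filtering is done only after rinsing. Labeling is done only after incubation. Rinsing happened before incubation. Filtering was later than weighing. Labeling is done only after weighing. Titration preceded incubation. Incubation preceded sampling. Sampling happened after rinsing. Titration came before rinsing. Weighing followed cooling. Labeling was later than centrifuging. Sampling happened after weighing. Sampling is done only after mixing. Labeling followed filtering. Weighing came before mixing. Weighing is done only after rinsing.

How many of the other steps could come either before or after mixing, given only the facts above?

1

Forced before mixing: cooling, filtering, rinsing, titration, and weighing; forced after mixing: centrifuging, heating, labeling, and sampling.
That leaves incubation with no forced order relative to mixing — 1.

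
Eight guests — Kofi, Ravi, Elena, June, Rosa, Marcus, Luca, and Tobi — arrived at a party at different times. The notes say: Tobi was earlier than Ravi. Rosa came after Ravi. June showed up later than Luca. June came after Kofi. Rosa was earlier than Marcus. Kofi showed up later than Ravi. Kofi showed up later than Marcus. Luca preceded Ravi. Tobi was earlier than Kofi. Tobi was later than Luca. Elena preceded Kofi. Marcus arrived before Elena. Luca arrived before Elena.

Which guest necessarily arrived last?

Every other guest has a chain of constraints placing them before June, so June is last.

June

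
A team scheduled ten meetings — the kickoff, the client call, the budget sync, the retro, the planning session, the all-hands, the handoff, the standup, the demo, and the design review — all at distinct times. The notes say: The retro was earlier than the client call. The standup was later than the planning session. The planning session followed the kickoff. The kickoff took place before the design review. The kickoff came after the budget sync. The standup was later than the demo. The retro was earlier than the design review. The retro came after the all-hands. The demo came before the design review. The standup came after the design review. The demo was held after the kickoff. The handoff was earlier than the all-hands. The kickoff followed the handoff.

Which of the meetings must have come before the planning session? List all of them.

the budget sync, the handoff, the kickoff

Directly stated before the planning session: the kickoff.
The budget sync reaches the planning session via the budget sync → the kickoff → the planning session.
The handoff reaches the planning session via the handoff → the kickoff → the planning session.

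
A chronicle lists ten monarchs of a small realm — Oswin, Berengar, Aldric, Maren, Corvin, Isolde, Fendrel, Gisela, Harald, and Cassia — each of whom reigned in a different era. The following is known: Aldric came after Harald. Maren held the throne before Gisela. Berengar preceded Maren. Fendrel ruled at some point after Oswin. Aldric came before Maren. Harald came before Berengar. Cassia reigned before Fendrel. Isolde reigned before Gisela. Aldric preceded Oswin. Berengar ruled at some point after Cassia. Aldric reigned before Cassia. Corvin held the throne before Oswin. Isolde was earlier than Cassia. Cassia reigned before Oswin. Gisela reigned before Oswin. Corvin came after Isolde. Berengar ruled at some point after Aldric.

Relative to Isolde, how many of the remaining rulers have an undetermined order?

Forced after Isolde: Berengar, Cassia, Corvin, Fendrel, Gisela, Maren, and Oswin.
That leaves Aldric and Harald with no forced order relative to Isolde — 2.

2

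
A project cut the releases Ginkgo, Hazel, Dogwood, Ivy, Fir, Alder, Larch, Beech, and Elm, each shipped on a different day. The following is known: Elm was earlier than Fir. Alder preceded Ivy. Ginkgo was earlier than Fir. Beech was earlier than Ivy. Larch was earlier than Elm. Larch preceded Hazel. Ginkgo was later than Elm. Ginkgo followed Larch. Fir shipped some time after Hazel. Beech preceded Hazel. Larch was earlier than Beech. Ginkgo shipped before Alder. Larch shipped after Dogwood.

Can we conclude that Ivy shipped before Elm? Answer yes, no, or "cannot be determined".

no

Tracing the constraints gives Elm → Ginkgo → Alder → Ivy, so Elm must come before Ivy.
That means Ivy cannot be before Elm.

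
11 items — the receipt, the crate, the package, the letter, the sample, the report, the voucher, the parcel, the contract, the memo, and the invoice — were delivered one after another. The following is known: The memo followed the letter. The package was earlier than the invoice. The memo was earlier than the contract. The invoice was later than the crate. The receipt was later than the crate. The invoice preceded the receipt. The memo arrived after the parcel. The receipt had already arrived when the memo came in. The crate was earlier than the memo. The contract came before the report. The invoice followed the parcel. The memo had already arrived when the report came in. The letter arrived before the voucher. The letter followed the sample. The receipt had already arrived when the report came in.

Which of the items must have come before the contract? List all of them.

Directly stated before the contract: the memo.
The crate reaches the contract via the crate → the memo → the contract.
The invoice reaches the contract via the invoice → the receipt → the memo → the contract.
The letter reaches the contract via the letter → the memo → the contract.
Likewise the package, the parcel, the receipt, and the sample each reach the contract by chaining the stated constraints.

the crate, the invoice, the letter, the memo, the package, the parcel, the receipt, the sample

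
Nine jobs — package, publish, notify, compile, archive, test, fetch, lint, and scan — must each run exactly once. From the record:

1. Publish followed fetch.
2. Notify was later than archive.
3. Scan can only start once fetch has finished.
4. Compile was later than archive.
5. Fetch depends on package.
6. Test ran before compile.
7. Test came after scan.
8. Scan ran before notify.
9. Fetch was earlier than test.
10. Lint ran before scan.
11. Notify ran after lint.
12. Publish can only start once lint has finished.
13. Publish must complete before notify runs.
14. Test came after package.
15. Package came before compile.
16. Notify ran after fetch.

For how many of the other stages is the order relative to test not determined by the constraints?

Forced before test: fetch, lint, package, and scan; forced after test: compile.
That leaves archive, notify, and publish with no forced order relative to test — 3.

3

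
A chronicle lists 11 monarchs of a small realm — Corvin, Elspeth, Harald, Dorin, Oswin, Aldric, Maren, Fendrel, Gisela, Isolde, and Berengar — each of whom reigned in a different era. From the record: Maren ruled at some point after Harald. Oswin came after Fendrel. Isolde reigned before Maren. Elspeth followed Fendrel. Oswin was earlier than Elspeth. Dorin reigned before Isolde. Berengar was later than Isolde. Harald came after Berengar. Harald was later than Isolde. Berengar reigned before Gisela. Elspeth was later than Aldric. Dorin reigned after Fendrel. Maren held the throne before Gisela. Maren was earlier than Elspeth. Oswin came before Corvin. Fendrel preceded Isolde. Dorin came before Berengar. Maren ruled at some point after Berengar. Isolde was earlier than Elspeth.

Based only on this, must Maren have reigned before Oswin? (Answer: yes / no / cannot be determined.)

cannot be determined

No chain of stated constraints runs from Maren to Oswin, and none runs from Oswin to Maren either.
So the relative order of Maren and Oswin is not fixed by the given facts.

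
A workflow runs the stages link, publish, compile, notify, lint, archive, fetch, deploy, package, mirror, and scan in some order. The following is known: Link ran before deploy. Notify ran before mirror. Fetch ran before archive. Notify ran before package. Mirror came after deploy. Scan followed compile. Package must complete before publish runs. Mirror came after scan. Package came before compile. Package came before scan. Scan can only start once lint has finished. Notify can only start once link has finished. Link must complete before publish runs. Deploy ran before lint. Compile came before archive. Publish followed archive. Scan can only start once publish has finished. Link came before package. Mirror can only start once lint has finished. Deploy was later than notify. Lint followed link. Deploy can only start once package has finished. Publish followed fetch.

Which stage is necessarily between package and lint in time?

Tracing the constraints gives package → deploy → lint, so deploy sits after package and before lint.
No other stage is forced both after package and before lint.

deploy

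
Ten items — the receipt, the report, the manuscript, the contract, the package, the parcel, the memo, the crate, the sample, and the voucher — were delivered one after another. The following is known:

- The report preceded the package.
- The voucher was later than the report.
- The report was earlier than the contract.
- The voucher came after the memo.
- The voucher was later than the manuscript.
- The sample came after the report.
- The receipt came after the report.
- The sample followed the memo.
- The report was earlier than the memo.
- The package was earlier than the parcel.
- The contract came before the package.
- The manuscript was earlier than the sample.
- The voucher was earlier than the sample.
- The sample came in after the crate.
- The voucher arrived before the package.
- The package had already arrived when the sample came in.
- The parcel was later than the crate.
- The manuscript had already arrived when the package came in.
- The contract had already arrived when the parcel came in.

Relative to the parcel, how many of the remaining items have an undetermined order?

2

Forced before the parcel: the contract, the crate, the manuscript, the memo, the package, the report, and the voucher.
That leaves the receipt and the sample with no forced order relative to the parcel — 2.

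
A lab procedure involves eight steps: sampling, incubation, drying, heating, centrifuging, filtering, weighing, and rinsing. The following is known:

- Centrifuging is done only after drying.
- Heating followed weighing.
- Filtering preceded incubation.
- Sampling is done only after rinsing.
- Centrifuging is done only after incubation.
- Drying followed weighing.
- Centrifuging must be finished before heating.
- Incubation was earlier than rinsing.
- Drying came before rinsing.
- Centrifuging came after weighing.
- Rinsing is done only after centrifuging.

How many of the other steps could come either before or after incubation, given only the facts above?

2

Forced before incubation: filtering; forced after incubation: centrifuging, heating, rinsing, and sampling.
That leaves drying and weighing with no forced order relative to incubation — 2.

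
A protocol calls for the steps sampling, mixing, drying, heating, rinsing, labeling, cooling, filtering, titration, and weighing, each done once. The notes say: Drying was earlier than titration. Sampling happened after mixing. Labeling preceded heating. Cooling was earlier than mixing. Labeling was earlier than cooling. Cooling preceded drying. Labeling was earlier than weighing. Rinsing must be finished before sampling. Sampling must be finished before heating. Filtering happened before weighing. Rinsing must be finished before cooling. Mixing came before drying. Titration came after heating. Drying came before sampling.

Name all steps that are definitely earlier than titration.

cooling, drying, heating, labeling, mixing, rinsing, sampling

Directly stated before titration: drying and heating.
Cooling reaches titration via cooling → drying → titration.
Labeling reaches titration via labeling → heating → titration.
Mixing reaches titration via mixing → drying → titration.
Likewise rinsing and sampling each reach titration by chaining the stated constraints.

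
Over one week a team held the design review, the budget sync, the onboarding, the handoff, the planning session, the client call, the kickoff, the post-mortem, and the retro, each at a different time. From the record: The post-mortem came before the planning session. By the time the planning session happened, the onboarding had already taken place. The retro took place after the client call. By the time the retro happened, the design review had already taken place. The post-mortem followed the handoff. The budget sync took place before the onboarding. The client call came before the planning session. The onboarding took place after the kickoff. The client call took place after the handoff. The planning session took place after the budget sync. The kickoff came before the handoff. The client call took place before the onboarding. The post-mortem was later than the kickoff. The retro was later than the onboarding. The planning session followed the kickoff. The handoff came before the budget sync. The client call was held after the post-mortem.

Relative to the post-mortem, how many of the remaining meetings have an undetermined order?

Forced before the post-mortem: the handoff and the kickoff; forced after the post-mortem: the client call, the onboarding, the planning session, and the retro.
That leaves the budget sync and the design review with no forced order relative to the post-mortem — 2.

2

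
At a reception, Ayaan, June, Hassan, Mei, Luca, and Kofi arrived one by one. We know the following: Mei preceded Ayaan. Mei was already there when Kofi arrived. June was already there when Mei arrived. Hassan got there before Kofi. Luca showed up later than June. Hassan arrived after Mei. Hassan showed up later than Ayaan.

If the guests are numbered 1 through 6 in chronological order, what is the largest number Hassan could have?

Hassan must come before Kofi — 1 guest forced after them.
Everything else can be placed before Hassan in some valid order, so Hassan can sit as late as position 6 − 1 = 5.

5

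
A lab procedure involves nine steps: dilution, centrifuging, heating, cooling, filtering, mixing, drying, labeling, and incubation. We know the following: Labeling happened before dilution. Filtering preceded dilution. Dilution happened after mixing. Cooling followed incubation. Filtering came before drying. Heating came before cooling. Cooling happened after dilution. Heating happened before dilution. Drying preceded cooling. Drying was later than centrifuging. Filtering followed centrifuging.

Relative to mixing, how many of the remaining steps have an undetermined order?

6

Forced after mixing: cooling and dilution.
That leaves centrifuging, drying, filtering, heating, incubation, and labeling with no forced order relative to mixing — 6.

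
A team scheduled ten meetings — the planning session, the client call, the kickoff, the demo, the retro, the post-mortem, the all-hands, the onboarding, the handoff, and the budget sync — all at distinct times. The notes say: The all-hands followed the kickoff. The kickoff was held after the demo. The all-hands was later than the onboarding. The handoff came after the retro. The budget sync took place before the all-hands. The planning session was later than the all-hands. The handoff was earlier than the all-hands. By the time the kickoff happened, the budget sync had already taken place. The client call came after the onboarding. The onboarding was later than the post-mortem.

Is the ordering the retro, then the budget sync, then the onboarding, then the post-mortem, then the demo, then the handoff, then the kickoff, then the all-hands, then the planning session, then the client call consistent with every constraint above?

no

The constraints require the post-mortem before the onboarding, but in the proposed sequence the onboarding appears ahead of the post-mortem. That one violation is enough.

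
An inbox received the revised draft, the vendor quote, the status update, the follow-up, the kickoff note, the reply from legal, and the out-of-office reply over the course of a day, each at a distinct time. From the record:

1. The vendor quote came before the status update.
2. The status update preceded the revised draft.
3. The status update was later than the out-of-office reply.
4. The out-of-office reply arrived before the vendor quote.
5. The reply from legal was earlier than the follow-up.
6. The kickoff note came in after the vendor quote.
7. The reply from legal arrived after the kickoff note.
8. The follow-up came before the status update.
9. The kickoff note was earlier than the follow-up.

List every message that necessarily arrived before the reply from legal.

the kickoff note, the out-of-office reply, the vendor quote

Directly stated before the reply from legal: the kickoff note.
The out-of-office reply reaches the reply from legal via the out-of-office reply → the vendor quote → the kickoff note → the reply from legal.
The vendor quote reaches the reply from legal via the vendor quote → the kickoff note → the reply from legal.
No chain forces the follow-up (or any of the others) ahead of the reply from legal.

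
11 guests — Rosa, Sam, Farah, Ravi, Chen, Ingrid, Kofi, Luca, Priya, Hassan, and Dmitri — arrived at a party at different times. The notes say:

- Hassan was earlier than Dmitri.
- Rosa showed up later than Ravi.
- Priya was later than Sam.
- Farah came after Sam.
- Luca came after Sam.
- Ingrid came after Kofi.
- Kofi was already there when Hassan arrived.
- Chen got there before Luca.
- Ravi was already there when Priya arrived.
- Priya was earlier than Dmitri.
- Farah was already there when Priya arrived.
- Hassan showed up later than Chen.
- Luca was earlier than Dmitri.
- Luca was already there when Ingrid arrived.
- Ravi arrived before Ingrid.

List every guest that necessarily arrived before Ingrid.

Directly stated before Ingrid: Kofi, Luca, and Ravi.
Chen reaches Ingrid via Chen → Luca → Ingrid.
Sam reaches Ingrid via Sam → Luca → Ingrid.
No chain forces Rosa (or any of the others) ahead of Ingrid.

Chen, Kofi, Luca, Ravi, Sam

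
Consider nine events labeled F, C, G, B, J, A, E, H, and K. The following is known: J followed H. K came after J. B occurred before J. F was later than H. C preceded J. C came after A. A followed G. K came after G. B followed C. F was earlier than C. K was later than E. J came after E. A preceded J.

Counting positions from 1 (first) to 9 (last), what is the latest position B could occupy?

7

B must come before J and K — 2 events forced after it.
Everything else can be placed before B in some valid order, so B can sit as late as position 9 − 2 = 7.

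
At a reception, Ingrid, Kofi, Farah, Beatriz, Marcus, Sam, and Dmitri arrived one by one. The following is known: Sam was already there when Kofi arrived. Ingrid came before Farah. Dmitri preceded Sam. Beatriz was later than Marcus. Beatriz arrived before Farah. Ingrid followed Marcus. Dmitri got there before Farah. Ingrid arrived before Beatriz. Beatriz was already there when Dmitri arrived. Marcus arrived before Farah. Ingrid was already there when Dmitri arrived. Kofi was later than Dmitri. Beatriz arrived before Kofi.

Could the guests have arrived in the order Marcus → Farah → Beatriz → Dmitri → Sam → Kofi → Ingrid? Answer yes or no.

no

The constraints require Dmitri before Farah, but in the proposed sequence Farah appears ahead of Dmitri. That one violation is enough.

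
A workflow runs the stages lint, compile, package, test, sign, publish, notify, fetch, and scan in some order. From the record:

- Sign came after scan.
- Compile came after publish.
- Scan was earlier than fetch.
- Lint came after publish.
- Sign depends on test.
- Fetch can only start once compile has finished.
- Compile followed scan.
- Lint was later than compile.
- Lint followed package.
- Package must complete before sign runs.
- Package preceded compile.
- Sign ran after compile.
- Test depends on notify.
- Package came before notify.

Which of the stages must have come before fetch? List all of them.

compile, package, publish, scan

Directly stated before fetch: compile and scan.
Package reaches fetch via package → compile → fetch.
Publish reaches fetch via publish → compile → fetch.
No chain forces test (or any of the others) ahead of fetch.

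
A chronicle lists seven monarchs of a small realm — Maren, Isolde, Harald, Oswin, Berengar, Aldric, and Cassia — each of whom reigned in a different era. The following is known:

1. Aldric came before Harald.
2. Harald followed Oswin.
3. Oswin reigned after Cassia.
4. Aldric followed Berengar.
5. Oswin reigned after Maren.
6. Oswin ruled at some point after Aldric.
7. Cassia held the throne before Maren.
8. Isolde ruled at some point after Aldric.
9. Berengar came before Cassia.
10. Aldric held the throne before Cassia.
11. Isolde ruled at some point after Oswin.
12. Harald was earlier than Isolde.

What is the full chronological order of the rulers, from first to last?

Berengar, Aldric, Cassia, Maren, Oswin, Harald, Isolde

The constraints fix every adjacent pair, so only one ordering works:
Berengar → Aldric → Cassia → Maren → Oswin → Harald → Isolde.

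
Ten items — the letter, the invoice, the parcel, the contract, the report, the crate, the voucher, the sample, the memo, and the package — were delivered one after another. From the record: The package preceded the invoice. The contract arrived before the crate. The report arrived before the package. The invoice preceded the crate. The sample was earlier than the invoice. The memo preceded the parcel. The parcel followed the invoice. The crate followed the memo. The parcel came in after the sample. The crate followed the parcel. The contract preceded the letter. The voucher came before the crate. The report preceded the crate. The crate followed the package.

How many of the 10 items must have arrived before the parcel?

5

Directly stated before the parcel: the invoice, the memo, and the sample.
The package reaches the parcel via the package → the invoice → the parcel.
The report reaches the parcel via the report → the package → the invoice → the parcel.
No chain forces the letter (or any of the others) ahead of the parcel.
That's the invoice, the memo, the package, the report, and the sample — 5 in all.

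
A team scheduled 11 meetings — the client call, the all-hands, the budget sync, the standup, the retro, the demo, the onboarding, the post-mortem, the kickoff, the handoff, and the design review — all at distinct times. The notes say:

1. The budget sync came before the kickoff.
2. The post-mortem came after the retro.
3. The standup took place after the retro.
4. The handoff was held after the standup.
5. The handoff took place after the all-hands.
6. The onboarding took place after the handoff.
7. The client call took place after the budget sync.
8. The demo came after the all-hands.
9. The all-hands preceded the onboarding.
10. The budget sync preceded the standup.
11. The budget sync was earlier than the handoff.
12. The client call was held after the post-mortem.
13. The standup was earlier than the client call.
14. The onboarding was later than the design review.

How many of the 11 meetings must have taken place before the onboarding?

Directly stated before the onboarding: the all-hands, the design review, and the handoff.
The budget sync reaches the onboarding via the budget sync → the handoff → the onboarding.
The retro reaches the onboarding via the retro → the standup → the handoff → the onboarding.
The standup reaches the onboarding via the standup → the handoff → the onboarding.
That's the all-hands, the budget sync, the design review, the handoff, the retro, and the standup — 6 in all.

6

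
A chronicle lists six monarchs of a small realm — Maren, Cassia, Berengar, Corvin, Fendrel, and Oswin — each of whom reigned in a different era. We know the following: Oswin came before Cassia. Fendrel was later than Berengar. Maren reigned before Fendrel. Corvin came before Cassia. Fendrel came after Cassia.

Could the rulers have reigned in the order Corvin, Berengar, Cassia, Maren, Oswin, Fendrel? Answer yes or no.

no

The constraints require Oswin before Cassia, but in the proposed sequence Cassia appears ahead of Oswin. That one violation is enough.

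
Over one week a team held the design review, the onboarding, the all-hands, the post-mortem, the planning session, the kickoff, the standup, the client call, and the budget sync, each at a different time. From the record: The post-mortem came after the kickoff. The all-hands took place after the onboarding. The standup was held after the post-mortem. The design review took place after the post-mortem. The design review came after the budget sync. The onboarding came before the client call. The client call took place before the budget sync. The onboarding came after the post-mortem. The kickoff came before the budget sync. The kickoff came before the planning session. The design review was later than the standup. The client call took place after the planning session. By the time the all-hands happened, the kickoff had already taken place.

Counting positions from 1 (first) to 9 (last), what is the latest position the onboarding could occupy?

The onboarding must come before the all-hands, the budget sync, the client call, and the design review — 4 meetings forced after it.
Everything else can be placed before the onboarding in some valid order, so the onboarding can sit as late as position 9 − 4 = 5.

5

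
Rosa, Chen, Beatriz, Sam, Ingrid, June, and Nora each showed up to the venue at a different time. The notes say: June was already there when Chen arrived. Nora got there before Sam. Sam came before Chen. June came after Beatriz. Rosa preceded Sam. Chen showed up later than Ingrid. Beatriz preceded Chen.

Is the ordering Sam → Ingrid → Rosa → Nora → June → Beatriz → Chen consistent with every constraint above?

no

The constraints require Nora before Sam, but in the proposed sequence Sam appears ahead of Nora. That one violation is enough.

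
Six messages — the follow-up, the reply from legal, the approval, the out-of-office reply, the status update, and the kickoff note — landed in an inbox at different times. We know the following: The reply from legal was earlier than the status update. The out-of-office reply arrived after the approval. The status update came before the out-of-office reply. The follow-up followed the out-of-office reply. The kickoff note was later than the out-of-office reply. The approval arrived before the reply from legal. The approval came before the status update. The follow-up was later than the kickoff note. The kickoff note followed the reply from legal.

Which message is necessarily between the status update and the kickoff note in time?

the out-of-office reply

Tracing the constraints gives the status update → the out-of-office reply → the kickoff note, so the out-of-office reply sits after the status update and before the kickoff note.
No other message is forced both after the status update and before the kickoff note.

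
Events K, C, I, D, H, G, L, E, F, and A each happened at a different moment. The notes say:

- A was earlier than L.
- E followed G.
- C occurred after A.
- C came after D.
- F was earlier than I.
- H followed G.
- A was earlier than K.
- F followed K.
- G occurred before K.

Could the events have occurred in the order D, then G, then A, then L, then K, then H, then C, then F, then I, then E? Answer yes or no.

yes

Check each stated constraint against the proposed order — e.g. D is ahead of C; G is ahead of E. Every pair is in the required order; nothing is violated.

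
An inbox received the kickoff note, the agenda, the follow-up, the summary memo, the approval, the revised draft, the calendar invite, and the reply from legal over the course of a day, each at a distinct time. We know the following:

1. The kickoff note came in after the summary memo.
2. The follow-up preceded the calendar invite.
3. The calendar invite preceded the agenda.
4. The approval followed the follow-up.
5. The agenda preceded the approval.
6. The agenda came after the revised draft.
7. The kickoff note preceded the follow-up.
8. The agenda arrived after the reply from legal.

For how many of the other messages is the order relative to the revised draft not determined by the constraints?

Forced after the revised draft: the agenda and the approval.
That leaves the calendar invite, the follow-up, the kickoff note, the reply from legal, and the summary memo with no forced order relative to the revised draft — 5.

5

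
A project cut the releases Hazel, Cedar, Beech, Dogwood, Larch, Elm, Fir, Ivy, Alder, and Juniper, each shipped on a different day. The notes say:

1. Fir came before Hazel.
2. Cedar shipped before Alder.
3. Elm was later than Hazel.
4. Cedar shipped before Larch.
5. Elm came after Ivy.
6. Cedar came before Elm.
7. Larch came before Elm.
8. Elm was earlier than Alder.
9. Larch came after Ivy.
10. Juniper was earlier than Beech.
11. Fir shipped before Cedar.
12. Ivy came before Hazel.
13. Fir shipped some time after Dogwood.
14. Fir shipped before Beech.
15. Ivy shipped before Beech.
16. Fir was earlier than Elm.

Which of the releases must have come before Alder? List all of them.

Cedar, Dogwood, Elm, Fir, Hazel, Ivy, Larch

Directly stated before Alder: Cedar and Elm.
Dogwood reaches Alder via Dogwood → Fir → Elm → Alder.
Fir reaches Alder via Fir → Elm → Alder.
Hazel reaches Alder via Hazel → Elm → Alder.
Likewise Ivy and Larch each reach Alder by chaining the stated constraints.
No chain forces Beech (or any of the others) ahead of Alder.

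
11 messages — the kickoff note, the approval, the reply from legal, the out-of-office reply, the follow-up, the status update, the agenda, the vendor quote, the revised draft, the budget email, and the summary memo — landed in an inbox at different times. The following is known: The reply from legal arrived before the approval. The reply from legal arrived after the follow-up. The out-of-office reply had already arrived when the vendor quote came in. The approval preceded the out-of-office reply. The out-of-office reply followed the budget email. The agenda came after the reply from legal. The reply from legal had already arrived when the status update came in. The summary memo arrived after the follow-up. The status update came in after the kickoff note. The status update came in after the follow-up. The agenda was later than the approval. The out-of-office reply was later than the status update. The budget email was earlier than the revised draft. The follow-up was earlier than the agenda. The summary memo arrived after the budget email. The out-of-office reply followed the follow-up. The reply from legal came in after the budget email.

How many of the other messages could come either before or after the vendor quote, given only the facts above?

Forced before the vendor quote: the approval, the budget email, the follow-up, the kickoff note, the out-of-office reply, the reply from legal, and the status update.
That leaves the agenda, the revised draft, and the summary memo with no forced order relative to the vendor quote — 3.

3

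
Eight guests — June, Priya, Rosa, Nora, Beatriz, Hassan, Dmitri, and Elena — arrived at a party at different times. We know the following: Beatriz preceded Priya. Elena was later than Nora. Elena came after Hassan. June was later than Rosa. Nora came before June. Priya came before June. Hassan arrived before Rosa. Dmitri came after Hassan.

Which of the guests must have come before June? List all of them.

Beatriz, Hassan, Nora, Priya, Rosa

Directly stated before June: Nora, Priya, and Rosa.
Beatriz reaches June via Beatriz → Priya → June.
Hassan reaches June via Hassan → Rosa → June.
No chain forces Dmitri (or any of the others) ahead of June.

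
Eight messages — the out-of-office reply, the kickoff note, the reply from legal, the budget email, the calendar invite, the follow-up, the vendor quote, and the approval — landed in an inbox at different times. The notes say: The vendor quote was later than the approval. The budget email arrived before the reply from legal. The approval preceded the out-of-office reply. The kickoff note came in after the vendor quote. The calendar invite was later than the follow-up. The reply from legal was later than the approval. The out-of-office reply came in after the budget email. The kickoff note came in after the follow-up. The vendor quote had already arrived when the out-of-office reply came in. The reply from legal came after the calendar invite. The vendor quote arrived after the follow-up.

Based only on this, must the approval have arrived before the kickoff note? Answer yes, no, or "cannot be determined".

yes

Chain the constraints: the approval → the vendor quote → the kickoff note. Each link is directly stated, so the approval comes before the kickoff note.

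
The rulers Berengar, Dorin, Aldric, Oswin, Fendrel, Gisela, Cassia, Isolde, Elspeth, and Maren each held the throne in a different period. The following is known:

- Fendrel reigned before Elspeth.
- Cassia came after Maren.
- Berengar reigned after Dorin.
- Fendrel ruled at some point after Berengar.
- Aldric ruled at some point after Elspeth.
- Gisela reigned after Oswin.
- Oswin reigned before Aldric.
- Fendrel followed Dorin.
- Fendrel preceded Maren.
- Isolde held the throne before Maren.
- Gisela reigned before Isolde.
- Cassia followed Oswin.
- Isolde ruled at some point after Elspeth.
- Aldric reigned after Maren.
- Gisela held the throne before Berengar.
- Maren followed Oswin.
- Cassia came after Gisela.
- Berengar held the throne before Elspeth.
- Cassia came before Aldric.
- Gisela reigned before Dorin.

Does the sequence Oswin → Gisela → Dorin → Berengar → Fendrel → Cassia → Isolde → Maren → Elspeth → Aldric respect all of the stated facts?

no

The constraints require Maren before Cassia, but in the proposed sequence Cassia appears ahead of Maren. That one violation is enough.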